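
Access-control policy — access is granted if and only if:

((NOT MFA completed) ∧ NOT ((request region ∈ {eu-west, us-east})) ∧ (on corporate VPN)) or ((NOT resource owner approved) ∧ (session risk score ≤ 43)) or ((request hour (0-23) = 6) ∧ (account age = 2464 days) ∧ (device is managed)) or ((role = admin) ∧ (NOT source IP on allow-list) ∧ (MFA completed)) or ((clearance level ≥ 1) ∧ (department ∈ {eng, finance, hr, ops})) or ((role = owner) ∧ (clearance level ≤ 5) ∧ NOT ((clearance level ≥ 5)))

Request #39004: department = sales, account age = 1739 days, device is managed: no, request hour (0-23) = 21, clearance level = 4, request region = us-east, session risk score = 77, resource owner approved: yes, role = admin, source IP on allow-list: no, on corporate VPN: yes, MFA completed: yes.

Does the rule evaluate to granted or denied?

Atomic conditions:
  NOT MFA completed: yes → false
  request region ∈ {eu-west, us-east}: us-east is in the set → true
  on corporate VPN: yes → true
  NOT resource owner approved: yes → false
  session risk score ≤ 43: 77 ≤ 43 is false
  request hour (0-23) = 6: 21 == 6 is false
  account age = 2464 days: 1739 == 2464 is false
  device is managed: no → false
  role = admin: admin == admin is true
  NOT source IP on allow-list: no → true
  MFA completed: yes → true
  clearance level ≥ 1: 4 ≥ 1 is true
  department ∈ {eng, finance, hr, ops}: sales is not in the set → false
  role = owner: admin == owner is false
  clearance level ≤ 5: 4 ≤ 5 is true
  clearance level ≥ 5: 4 ≥ 5 is false
Combine:
[1.2] NOT true = false
[1] false AND false AND true = false
[2] false AND false = false
[3] false AND false AND false = false
[4] true AND true AND true = true
[5] true AND false = false
[6.3] NOT false = true
[6] false AND true AND true = false
[root] false OR false OR false OR true OR false OR false = true
Overall: true → granted

Granted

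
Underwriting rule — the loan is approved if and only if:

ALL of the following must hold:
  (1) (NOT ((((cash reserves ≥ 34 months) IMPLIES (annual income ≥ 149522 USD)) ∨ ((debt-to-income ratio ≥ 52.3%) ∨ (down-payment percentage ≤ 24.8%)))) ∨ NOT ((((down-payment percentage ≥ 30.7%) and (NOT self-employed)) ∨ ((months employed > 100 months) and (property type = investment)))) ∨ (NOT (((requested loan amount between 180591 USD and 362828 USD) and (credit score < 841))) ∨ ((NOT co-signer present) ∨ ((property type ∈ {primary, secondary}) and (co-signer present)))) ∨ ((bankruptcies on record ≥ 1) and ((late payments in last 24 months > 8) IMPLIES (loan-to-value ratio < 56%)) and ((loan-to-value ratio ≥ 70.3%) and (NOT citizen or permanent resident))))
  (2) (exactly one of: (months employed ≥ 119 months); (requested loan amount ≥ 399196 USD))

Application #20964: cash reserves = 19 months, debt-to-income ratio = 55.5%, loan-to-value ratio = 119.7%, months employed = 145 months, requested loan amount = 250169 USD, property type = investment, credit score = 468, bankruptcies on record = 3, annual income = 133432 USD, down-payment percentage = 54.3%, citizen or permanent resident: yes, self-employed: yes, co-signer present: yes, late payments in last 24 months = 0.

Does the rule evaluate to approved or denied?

Atomic conditions:
  cash reserves ≥ 34 months: 19 ≥ 34 is false
  annual income ≥ 149522 USD: 133432 ≥ 149522 is false
  debt-to-income ratio ≥ 52.3%: 55.5 ≥ 52.3 is true
  down-payment percentage ≤ 24.8%: 54.3 ≤ 24.8 is false
  down-payment percentage ≥ 30.7%: 54.3 ≥ 30.7 is true
  NOT self-employed: yes → false
  months employed > 100 months: 145 > 100 is true
  property type = investment: investment == investment is true
  requested loan amount between 180591 USD and 362828 USD: 250169 in [180591, 362828] is true
  credit score < 841: 468 < 841 is true
  NOT co-signer present: yes → false
  property type ∈ {primary, secondary}: investment is not in the set → false
  co-signer present: yes → true
  bankruptcies on record ≥ 1: 3 ≥ 1 is true
  late payments in last 24 months > 8: 0 > 8 is false
  loan-to-value ratio < 56%: 119.7 < 56 is false
  loan-to-value ratio ≥ 70.3%: 119.7 ≥ 70.3 is true
  NOT citizen or permanent resident: yes → false
  months employed ≥ 119 months: 145 ≥ 119 is true
  requested loan amount ≥ 399196 USD: 250169 ≥ 399196 is false
Combine:
[1.1.1.1] false → false (antecedent false ⇒ implication holds) = true
[1.1.1.2] true OR false = true
[1.1.1] true OR true = true
[1.1] NOT true = false
[1.2.1.1] true AND false = false
[1.2.1.2] true AND true = true
[1.2.1] false OR true = true
[1.2] NOT true = false
[1.3.1.1] true AND true = true
[1.3.1] NOT true = false
[1.3.2.2] false AND true = false
[1.3.2] false OR false = false
[1.3] false OR false = false
[1.4.2] false → false (antecedent false ⇒ implication holds) = true
[1.4.3] true AND false = false
[1.4] true AND true AND false = false
[1] false OR false OR false OR false = false
[2] exactly-one(true, false) = true
[root] false AND true = false
Overall: false → denied

Denied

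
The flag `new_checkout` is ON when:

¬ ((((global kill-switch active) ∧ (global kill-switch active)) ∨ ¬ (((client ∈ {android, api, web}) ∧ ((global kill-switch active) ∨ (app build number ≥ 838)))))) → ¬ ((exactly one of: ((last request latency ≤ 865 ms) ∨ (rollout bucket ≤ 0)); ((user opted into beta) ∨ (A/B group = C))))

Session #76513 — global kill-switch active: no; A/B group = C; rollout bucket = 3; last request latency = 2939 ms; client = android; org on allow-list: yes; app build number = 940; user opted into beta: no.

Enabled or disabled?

Atomic conditions:
  global kill-switch active: no → false
  client ∈ {android, api, web}: android is in the set → true
  app build number ≥ 838: 940 ≥ 838 is true
  last request latency ≤ 865 ms: 2939 ≤ 865 is false
  rollout bucket ≤ 0: 3 ≤ 0 is false
  user opted into beta: no → false
  A/B group = C: C == C is true
Combine:
[1.1.1] false AND false = false
[1.1.2.1.2] false OR true = true
[1.1.2.1] true AND true = true
[1.1.2] NOT true = false
[1.1] false OR false = false
[1] NOT false = true
[2.1.1] false OR false = false
[2.1.2] false OR true = true
[2.1] exactly-one(false, true) = true
[2] NOT true = false
[root] true → false = false
Overall: false → disabled

Disabled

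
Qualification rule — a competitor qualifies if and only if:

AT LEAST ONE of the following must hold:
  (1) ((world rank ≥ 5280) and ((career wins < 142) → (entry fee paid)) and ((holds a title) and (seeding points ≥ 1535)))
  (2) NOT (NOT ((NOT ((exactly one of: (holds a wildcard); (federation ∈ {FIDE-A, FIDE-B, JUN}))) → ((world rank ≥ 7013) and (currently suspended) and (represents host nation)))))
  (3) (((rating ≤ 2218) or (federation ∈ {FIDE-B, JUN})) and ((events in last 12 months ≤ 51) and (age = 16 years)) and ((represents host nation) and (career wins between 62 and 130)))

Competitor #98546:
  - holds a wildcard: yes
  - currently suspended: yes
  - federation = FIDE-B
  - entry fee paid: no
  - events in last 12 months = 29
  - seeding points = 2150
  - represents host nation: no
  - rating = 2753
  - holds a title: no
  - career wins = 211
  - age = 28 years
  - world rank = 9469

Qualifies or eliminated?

Eliminated

Atomic conditions:
  world rank ≥ 5280: 9469 ≥ 5280 is true
  career wins < 142: 211 < 142 is false
  entry fee paid: no → false
  holds a title: no → false
  seeding points ≥ 1535: 2150 ≥ 1535 is true
  holds a wildcard: yes → true
  federation ∈ {FIDE-A, FIDE-B, JUN}: FIDE-B is in the set → true
  world rank ≥ 7013: 9469 ≥ 7013 is true
  currently suspended: yes → true
  represents host nation: no → false
  rating ≤ 2218: 2753 ≤ 2218 is false
  federation ∈ {FIDE-B, JUN}: FIDE-B is in the set → true
  events in last 12 months ≤ 51: 29 ≤ 51 is true
  age = 16 years: 28 == 16 is false
  career wins between 62 and 130: 211 in [62, 130] is false
Combine:
[1.2] false → false (antecedent false ⇒ implication holds) = true
[1.3] false AND true = false
[1] true AND true AND false = false
[2.1.1.1.1] exactly-one(true, true) = false
[2.1.1.1] NOT false = true
[2.1.1.2] true AND true AND false = false
[2.1.1] true → false = false
[2.1] NOT false = true
[2] NOT true = false
[3.1] false OR true = true
[3.2] true AND false = false
[3.3] false AND false = false
[3] true AND false AND false = false
[root] false OR false OR false = false
Overall: false → eliminated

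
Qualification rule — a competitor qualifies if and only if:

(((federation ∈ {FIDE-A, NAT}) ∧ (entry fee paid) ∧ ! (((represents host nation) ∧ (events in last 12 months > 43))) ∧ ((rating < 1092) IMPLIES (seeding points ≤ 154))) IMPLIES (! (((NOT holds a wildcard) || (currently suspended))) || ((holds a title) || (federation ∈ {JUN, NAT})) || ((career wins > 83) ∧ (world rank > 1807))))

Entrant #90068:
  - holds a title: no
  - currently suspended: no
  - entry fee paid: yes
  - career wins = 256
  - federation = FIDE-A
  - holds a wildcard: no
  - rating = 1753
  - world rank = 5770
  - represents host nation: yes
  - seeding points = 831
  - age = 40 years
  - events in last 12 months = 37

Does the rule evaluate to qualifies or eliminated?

Qualifies

Atomic conditions:
  federation ∈ {FIDE-A, NAT}: FIDE-A is in the set → true
  entry fee paid: yes → true
  represents host nation: yes → true
  events in last 12 months > 43: 37 > 43 is false
  rating < 1092: 1753 < 1092 is false
  seeding points ≤ 154: 831 ≤ 154 is false
  NOT holds a wildcard: no → true
  currently suspended: no → false
  holds a title: no → false
  federation ∈ {JUN, NAT}: FIDE-A is not in the set → false
  career wins > 83: 256 > 83 is true
  world rank > 1807: 5770 > 1807 is true
Combine:
[1.3.1] true AND false = false
[1.3] NOT false = true
[1.4] false → false (antecedent false ⇒ implication holds) = true
[1] true AND true AND true AND true = true
[2.1.1] true OR false = true
[2.1] NOT true = false
[2.2] false OR false = false
[2.3] true AND true = true
[2] false OR false OR true = true
[root] true → true = true
Overall: true → qualifies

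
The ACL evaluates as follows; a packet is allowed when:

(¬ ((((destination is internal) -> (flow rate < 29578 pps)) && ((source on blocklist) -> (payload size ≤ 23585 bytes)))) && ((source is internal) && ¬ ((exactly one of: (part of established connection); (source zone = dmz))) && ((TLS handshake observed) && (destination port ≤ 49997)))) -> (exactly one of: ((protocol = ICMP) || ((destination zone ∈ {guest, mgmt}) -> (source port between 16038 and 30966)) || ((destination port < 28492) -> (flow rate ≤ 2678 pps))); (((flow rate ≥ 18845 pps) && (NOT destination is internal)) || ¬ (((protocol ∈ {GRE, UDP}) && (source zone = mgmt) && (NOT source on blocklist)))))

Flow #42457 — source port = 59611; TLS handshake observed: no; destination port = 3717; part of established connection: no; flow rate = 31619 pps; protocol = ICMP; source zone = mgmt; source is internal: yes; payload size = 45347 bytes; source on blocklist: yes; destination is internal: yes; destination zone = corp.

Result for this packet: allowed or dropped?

Atomic conditions:
  destination is internal: yes → true
  flow rate < 29578 pps: 31619 < 29578 is false
  source on blocklist: yes → true
  payload size ≤ 23585 bytes: 45347 ≤ 23585 is false
  source is internal: yes → true
  part of established connection: no → false
  source zone = dmz: mgmt == dmz is false
  TLS handshake observed: no → false
  destination port ≤ 49997: 3717 ≤ 49997 is true
  protocol = ICMP: ICMP == ICMP is true
  destination zone ∈ {guest, mgmt}: corp is not in the set → false
  source port between 16038 and 30966: 59611 in [16038, 30966] is false
  destination port < 28492: 3717 < 28492 is true
  flow rate ≤ 2678 pps: 31619 ≤ 2678 is false
  flow rate ≥ 18845 pps: 31619 ≥ 18845 is true
  NOT destination is internal: yes → false
  protocol ∈ {GRE, UDP}: ICMP is not in the set → false
  source zone = mgmt: mgmt == mgmt is true
  NOT source on blocklist: yes → false
Combine:
[1.1.1.1] true → false = false
[1.1.1.2] true → false = false
[1.1.1] false AND false = false
[1.1] NOT false = true
[1.2.2.1] exactly-one(false, false) = false
[1.2.2] NOT false = true
[1.2.3] false AND true = false
[1.2] true AND true AND false = false
[1] true AND false = false
[2.1.2] false → false (antecedent false ⇒ implication holds) = true
[2.1.3] true → false = false
[2.1] true OR true OR false = true
[2.2.1] true AND false = false
[2.2.2.1] false AND true AND false = false
[2.2.2] NOT false = true
[2.2] false OR true = true
[2] exactly-one(true, true) = false
[root] false → false (antecedent false ⇒ implication holds) = true
Overall: true → allowed

Allowed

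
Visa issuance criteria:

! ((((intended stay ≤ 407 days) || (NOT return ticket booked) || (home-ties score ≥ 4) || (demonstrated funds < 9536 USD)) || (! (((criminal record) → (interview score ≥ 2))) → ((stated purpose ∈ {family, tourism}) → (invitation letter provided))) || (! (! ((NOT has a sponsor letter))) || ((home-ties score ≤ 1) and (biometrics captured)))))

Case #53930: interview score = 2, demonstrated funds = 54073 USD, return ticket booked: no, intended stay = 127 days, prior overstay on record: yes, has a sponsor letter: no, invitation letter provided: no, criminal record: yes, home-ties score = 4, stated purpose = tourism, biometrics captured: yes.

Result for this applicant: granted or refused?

Refused

Atomic conditions:
  intended stay ≤ 407 days: 127 ≤ 407 is true
  NOT return ticket booked: no → true
  home-ties score ≥ 4: 4 ≥ 4 is true
  demonstrated funds < 9536 USD: 54073 < 9536 is false
  criminal record: yes → true
  interview score ≥ 2: 2 ≥ 2 is true
  stated purpose ∈ {family, tourism}: tourism is in the set → true
  invitation letter provided: no → false
  NOT has a sponsor letter: no → true
  home-ties score ≤ 1: 4 ≤ 1 is false
  biometrics captured: yes → true
Combine:
[1.1] true OR true OR true OR false = true
[1.2.1.1] true → true = true
[1.2.1] NOT true = false
[1.2.2] true → false = false
[1.2] false → false (antecedent false ⇒ implication holds) = true
[1.3.1.1] NOT true = false
[1.3.1] NOT false = true
[1.3.2] false AND true = false
[1.3] true OR false = true
[1] true OR true OR true = true
[root] NOT true = false
Overall: false → refused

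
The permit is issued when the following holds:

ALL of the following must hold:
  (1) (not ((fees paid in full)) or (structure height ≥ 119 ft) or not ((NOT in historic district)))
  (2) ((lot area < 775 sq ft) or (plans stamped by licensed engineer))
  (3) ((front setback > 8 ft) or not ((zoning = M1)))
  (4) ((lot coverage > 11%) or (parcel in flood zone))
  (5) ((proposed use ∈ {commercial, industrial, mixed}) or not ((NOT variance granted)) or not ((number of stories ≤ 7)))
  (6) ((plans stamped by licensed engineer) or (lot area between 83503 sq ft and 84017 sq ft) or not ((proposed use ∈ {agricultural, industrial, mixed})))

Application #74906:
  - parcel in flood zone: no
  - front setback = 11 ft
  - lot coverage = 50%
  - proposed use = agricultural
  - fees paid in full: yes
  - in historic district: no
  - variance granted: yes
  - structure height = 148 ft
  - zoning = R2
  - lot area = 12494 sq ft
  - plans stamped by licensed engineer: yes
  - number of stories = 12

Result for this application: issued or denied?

Issued

Atomic conditions:
  fees paid in full: yes → true
  structure height ≥ 119 ft: 148 ≥ 119 is true
  NOT in historic district: no → true
  lot area < 775 sq ft: 12494 < 775 is false
  plans stamped by licensed engineer: yes → true
  front setback > 8 ft: 11 > 8 is true
  zoning = M1: R2 == M1 is false
  lot coverage > 11%: 50 > 11 is true
  parcel in flood zone: no → false
  proposed use ∈ {commercial, industrial, mixed}: agricultural is not in the set → false
  NOT variance granted: yes → false
  number of stories ≤ 7: 12 ≤ 7 is false
  lot area between 83503 sq ft and 84017 sq ft: 12494 in [83503, 84017] is false
  proposed use ∈ {agricultural, industrial, mixed}: agricultural is in the set → true
Combine:
[1.1] NOT true = false
[1.3] NOT true = false
[1] false OR true OR false = true
[2] false OR true = true
[3.2] NOT false = true
[3] true OR true = true
[4] true OR false = true
[5.2] NOT false = true
[5.3] NOT false = true
[5] false OR true OR true = true
[6.3] NOT true = false
[6] true OR false OR false = true
[root] true AND true AND true AND true AND true AND true = true
Overall: true → issued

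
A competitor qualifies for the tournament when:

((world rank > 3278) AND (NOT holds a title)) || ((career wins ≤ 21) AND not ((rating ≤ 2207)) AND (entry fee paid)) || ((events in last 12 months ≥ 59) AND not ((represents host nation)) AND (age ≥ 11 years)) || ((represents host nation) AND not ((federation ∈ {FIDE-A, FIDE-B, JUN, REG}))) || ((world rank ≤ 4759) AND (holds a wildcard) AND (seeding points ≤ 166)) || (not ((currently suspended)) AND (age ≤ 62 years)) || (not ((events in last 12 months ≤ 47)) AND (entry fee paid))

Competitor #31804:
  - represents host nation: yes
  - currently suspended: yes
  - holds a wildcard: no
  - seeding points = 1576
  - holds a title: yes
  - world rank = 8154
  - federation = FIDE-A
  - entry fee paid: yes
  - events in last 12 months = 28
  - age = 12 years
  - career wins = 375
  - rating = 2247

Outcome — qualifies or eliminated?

Atomic conditions:
  world rank > 3278: 8154 > 3278 is true
  NOT holds a title: yes → false
  career wins ≤ 21: 375 ≤ 21 is false
  rating ≤ 2207: 2247 ≤ 2207 is false
  entry fee paid: yes → true
  events in last 12 months ≥ 59: 28 ≥ 59 is false
  represents host nation: yes → true
  age ≥ 11 years: 12 ≥ 11 is true
  federation ∈ {FIDE-A, FIDE-B, JUN, REG}: FIDE-A is in the set → true
  world rank ≤ 4759: 8154 ≤ 4759 is false
  holds a wildcard: no → false
  seeding points ≤ 166: 1576 ≤ 166 is false
  currently suspended: yes → true
  age ≤ 62 years: 12 ≤ 62 is true
  events in last 12 months ≤ 47: 28 ≤ 47 is true
Combine:
[1] true AND false = false
[2.2] NOT false = true
[2] false AND true AND true = false
[3.2] NOT true = false
[3] false AND false AND true = false
[4.2] NOT true = false
[4] true AND false = false
[5] false AND false AND false = false
[6.1] NOT true = false
[6] false AND true = false
[7.1] NOT true = false
[7] false AND true = false
[root] false OR false OR false OR false OR false OR false OR false = false
Overall: false → eliminated

Eliminated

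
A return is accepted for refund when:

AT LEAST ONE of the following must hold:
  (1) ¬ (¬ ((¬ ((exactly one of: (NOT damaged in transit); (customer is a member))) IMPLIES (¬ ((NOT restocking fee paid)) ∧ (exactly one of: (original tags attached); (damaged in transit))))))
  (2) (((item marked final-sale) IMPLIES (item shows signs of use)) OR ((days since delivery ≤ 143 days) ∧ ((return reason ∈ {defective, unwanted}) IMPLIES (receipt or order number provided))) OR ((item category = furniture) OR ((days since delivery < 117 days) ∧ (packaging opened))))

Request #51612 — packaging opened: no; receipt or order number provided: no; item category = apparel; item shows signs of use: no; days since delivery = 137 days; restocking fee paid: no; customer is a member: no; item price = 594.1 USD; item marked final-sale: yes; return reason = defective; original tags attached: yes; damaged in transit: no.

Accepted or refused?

Accepted

Atomic conditions:
  NOT damaged in transit: no → true
  customer is a member: no → false
  NOT restocking fee paid: no → true
  original tags attached: yes → true
  damaged in transit: no → false
  item marked final-sale: yes → true
  item shows signs of use: no → false
  days since delivery ≤ 143 days: 137 ≤ 143 is true
  return reason ∈ {defective, unwanted}: defective is in the set → true
  receipt or order number provided: no → false
  item category = furniture: apparel == furniture is false
  days since delivery < 117 days: 137 < 117 is false
  packaging opened: no → false
Combine:
[1.1.1.1.1] exactly-one(true, false) = true
[1.1.1.1] NOT true = false
[1.1.1.2.1] NOT true = false
[1.1.1.2.2] exactly-one(true, false) = true
[1.1.1.2] false AND true = false
[1.1.1] false → false (antecedent false ⇒ implication holds) = true
[1.1] NOT true = false
[1] NOT false = true
[2.1] true → false = false
[2.2.2] true → false = false
[2.2] true AND false = false
[2.3.2] false AND false = false
[2.3] false OR false = false
[2] false OR false OR false = false
[root] true OR false = true
Overall: true → accepted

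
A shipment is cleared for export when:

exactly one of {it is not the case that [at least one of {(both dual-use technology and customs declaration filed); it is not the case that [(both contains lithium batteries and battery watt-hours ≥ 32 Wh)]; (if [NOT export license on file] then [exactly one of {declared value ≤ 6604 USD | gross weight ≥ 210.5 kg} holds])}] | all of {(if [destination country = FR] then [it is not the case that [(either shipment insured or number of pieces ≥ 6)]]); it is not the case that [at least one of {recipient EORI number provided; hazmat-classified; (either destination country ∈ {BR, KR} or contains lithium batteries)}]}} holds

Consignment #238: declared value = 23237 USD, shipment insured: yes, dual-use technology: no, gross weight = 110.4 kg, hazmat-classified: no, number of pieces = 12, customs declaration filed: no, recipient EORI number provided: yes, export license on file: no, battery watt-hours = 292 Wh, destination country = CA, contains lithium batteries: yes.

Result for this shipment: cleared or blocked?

Cleared

Atomic conditions:
  dual-use technology: no → false
  customs declaration filed: no → false
  contains lithium batteries: yes → true
  battery watt-hours ≥ 32 Wh: 292 ≥ 32 is true
  NOT export license on file: no → true
  declared value ≤ 6604 USD: 23237 ≤ 6604 is false
  gross weight ≥ 210.5 kg: 110.4 ≥ 210.5 is false
  destination country = FR: CA == FR is false
  shipment insured: yes → true
  number of pieces ≥ 6: 12 ≥ 6 is true
  recipient EORI number provided: yes → true
  hazmat-classified: no → false
  destination country ∈ {BR, KR}: CA is not in the set → false
Combine:
[1.1.1] false AND false = false
[1.1.2.1] true AND true = true
[1.1.2] NOT true = false
[1.1.3.2] exactly-one(false, false) = false
[1.1.3] true → false = false
[1.1] false OR false OR false = false
[1] NOT false = true
[2.1.2.1] true OR true = true
[2.1.2] NOT true = false
[2.1] false → false (antecedent false ⇒ implication holds) = true
[2.2.1.3] false OR true = true
[2.2.1] true OR false OR true = true
[2.2] NOT true = false
[2] true AND false = false
[root] exactly-one(true, false) = true
Overall: true → cleared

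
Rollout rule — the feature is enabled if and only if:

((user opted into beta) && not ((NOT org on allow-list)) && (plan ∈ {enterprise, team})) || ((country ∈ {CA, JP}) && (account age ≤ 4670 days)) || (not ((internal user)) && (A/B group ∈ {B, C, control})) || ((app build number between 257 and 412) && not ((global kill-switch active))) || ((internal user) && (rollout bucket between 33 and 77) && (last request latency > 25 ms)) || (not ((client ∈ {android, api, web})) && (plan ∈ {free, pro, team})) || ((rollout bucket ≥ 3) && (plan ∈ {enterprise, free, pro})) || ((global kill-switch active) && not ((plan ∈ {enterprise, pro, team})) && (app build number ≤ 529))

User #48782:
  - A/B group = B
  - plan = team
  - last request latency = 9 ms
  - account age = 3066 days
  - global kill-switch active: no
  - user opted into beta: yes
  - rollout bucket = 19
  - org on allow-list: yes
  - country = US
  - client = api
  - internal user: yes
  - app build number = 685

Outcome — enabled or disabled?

Enabled

Atomic conditions:
  user opted into beta: yes → true
  NOT org on allow-list: yes → false
  plan ∈ {enterprise, team}: team is in the set → true
  country ∈ {CA, JP}: US is not in the set → false
  account age ≤ 4670 days: 3066 ≤ 4670 is true
  internal user: yes → true
  A/B group ∈ {B, C, control}: B is in the set → true
  app build number between 257 and 412: 685 in [257, 412] is false
  global kill-switch active: no → false
  rollout bucket between 33 and 77: 19 in [33, 77] is false
  last request latency > 25 ms: 9 > 25 is false
  client ∈ {android, api, web}: api is in the set → true
  plan ∈ {free, pro, team}: team is in the set → true
  rollout bucket ≥ 3: 19 ≥ 3 is true
  plan ∈ {enterprise, free, pro}: team is not in the set → false
  plan ∈ {enterprise, pro, team}: team is in the set → true
  app build number ≤ 529: 685 ≤ 529 is false
Combine:
[1.2] NOT false = true
[1] true AND true AND true = true
[2] false AND true = false
[3.1] NOT true = false
[3] false AND true = false
[4.2] NOT false = true
[4] false AND true = false
[5] true AND false AND false = false
[6.1] NOT true = false
[6] false AND true = false
[7] true AND false = false
[8.2] NOT true = false
[8] false AND false AND false = false
[root] true OR false OR false OR false OR false OR false OR false OR false = true
Overall: true → enabled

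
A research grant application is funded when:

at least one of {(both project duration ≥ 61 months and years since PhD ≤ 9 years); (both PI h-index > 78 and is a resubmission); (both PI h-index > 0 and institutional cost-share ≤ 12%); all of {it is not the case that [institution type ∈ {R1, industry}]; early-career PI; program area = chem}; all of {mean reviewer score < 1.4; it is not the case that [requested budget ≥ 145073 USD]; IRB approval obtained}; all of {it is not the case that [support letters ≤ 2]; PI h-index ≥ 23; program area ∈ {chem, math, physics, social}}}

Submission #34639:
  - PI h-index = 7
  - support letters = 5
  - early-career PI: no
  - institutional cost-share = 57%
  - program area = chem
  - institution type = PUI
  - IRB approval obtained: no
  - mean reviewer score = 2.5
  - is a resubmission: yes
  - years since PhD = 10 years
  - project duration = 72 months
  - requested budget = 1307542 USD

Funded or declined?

Atomic conditions:
  project duration ≥ 61 months: 72 ≥ 61 is true
  years since PhD ≤ 9 years: 10 ≤ 9 is false
  PI h-index > 78: 7 > 78 is false
  is a resubmission: yes → true
  PI h-index > 0: 7 > 0 is true
  institutional cost-share ≤ 12%: 57 ≤ 12 is false
  institution type ∈ {R1, industry}: PUI is not in the set → false
  early-career PI: no → false
  program area = chem: chem == chem is true
  mean reviewer score < 1.4: 2.5 < 1.4 is false
  requested budget ≥ 145073 USD: 1307542 ≥ 145073 is true
  IRB approval obtained: no → false
  support letters ≤ 2: 5 ≤ 2 is false
  PI h-index ≥ 23: 7 ≥ 23 is false
  program area ∈ {chem, math, physics, social}: chem is in the set → true
Combine:
[1] true AND false = false
[2] false AND true = false
[3] true AND false = false
[4.1] NOT false = true
[4] true AND false AND true = false
[5.2] NOT true = false
[5] false AND false AND false = false
[6.1] NOT false = true
[6] true AND false AND true = false
[root] false OR false OR false OR false OR false OR false = false
Overall: false → declined

Declined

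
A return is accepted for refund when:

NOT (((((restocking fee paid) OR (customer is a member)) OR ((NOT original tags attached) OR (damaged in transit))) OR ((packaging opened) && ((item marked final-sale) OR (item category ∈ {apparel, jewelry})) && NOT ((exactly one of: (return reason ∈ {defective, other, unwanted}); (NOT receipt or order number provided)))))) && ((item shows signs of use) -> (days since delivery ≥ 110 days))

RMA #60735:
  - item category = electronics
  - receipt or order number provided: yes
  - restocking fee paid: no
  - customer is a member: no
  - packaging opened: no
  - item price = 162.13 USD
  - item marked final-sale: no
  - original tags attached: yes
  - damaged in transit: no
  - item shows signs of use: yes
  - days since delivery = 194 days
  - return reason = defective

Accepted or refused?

Accepted

Atomic conditions:
  restocking fee paid: no → false
  customer is a member: no → false
  NOT original tags attached: yes → false
  damaged in transit: no → false
  packaging opened: no → false
  item marked final-sale: no → false
  item category ∈ {apparel, jewelry}: electronics is not in the set → false
  return reason ∈ {defective, other, unwanted}: defective is in the set → true
  NOT receipt or order number provided: yes → false
  item shows signs of use: yes → true
  days since delivery ≥ 110 days: 194 ≥ 110 is true
Combine:
[1.1.1.1] false OR false = false
[1.1.1.2] false OR false = false
[1.1.1] false OR false = false
[1.1.2.2] false OR false = false
[1.1.2.3.1] exactly-one(true, false) = true
[1.1.2.3] NOT true = false
[1.1.2] false AND false AND false = false
[1.1] false OR false = false
[1] NOT false = true
[2] true → true = true
[root] true AND true = true
Overall: true → accepted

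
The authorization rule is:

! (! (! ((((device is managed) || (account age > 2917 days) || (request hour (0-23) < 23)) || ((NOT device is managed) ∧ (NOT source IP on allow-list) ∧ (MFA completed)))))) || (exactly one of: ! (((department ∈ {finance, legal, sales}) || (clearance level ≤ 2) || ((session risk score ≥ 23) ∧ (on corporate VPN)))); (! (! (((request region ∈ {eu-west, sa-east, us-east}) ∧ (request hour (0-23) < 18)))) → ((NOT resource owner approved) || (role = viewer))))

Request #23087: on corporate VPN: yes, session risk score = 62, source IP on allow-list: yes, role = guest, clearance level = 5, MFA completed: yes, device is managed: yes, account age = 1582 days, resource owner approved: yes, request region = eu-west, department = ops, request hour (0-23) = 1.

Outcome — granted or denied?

Atomic conditions:
  device is managed: yes → true
  account age > 2917 days: 1582 > 2917 is false
  request hour (0-23) < 23: 1 < 23 is true
  NOT device is managed: yes → false
  NOT source IP on allow-list: yes → false
  MFA completed: yes → true
  department ∈ {finance, legal, sales}: ops is not in the set → false
  clearance level ≤ 2: 5 ≤ 2 is false
  session risk score ≥ 23: 62 ≥ 23 is true
  on corporate VPN: yes → true
  request region ∈ {eu-west, sa-east, us-east}: eu-west is in the set → true
  request hour (0-23) < 18: 1 < 18 is true
  NOT resource owner approved: yes → false
  role = viewer: guest == viewer is false
Combine:
[1.1.1.1.1] true OR false OR true = true
[1.1.1.1.2] false AND false AND true = false
[1.1.1.1] true OR false = true
[1.1.1] NOT true = false
[1.1] NOT false = true
[1] NOT true = false
[2.1.1.3] true AND true = true
[2.1.1] false OR false OR true = true
[2.1] NOT true = false
[2.2.1.1.1] true AND true = true
[2.2.1.1] NOT true = false
[2.2.1] NOT false = true
[2.2.2] false OR false = false
[2.2] true → false = false
[2] exactly-one(false, false) = false
[root] false OR false = false
Overall: false → denied

Denied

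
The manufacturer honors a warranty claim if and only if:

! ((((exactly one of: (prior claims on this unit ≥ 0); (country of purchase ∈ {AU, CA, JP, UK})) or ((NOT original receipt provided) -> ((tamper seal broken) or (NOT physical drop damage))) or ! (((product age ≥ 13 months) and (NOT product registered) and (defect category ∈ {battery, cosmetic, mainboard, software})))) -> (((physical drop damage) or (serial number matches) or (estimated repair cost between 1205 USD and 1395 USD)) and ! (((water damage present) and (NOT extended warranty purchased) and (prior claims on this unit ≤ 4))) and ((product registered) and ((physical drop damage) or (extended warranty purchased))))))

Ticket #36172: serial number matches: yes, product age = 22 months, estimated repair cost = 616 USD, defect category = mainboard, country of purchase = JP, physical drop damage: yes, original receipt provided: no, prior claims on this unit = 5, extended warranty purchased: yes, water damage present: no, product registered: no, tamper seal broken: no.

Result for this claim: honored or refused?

Atomic conditions:
  prior claims on this unit ≥ 0: 5 ≥ 0 is true
  country of purchase ∈ {AU, CA, JP, UK}: JP is in the set → true
  NOT original receipt provided: no → true
  tamper seal broken: no → false
  NOT physical drop damage: yes → false
  product age ≥ 13 months: 22 ≥ 13 is true
  NOT product registered: no → true
  defect category ∈ {battery, cosmetic, mainboard, software}: mainboard is in the set → true
  physical drop damage: yes → true
  serial number matches: yes → true
  estimated repair cost between 1205 USD and 1395 USD: 616 in [1205, 1395] is false
  water damage present: no → false
  NOT extended warranty purchased: yes → false
  prior claims on this unit ≤ 4: 5 ≤ 4 is false
  product registered: no → false
  extended warranty purchased: yes → true
Combine:
[1.1.1] exactly-one(true, true) = false
[1.1.2.2] false OR false = false
[1.1.2] true → false = false
[1.1.3.1] true AND true AND true = true
[1.1.3] NOT true = false
[1.1] false OR false OR false = false
[1.2.1] true OR true OR false = true
[1.2.2.1] false AND false AND false = false
[1.2.2] NOT false = true
[1.2.3.2] true OR true = true
[1.2.3] false AND true = false
[1.2] true AND true AND false = false
[1] false → false (antecedent false ⇒ implication holds) = true
[root] NOT true = false
Overall: false → refused

Refused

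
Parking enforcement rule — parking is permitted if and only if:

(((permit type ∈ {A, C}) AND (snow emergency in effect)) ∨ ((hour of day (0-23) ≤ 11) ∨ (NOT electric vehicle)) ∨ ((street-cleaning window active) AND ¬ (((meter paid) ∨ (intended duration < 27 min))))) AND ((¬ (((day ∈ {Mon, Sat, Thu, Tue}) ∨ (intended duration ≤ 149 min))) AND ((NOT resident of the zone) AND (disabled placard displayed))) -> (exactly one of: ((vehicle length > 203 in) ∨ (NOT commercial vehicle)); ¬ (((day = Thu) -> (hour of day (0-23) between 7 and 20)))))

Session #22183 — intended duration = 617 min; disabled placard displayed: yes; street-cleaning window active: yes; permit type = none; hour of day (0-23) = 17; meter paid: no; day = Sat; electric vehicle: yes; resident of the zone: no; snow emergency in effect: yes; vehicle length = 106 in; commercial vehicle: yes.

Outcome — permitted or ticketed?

Atomic conditions:
  permit type ∈ {A, C}: none is not in the set → false
  snow emergency in effect: yes → true
  hour of day (0-23) ≤ 11: 17 ≤ 11 is false
  NOT electric vehicle: yes → false
  street-cleaning window active: yes → true
  meter paid: no → false
  intended duration < 27 min: 617 < 27 is false
  day ∈ {Mon, Sat, Thu, Tue}: Sat is in the set → true
  intended duration ≤ 149 min: 617 ≤ 149 is false
  NOT resident of the zone: no → true
  disabled placard displayed: yes → true
  vehicle length > 203 in: 106 > 203 is false
  NOT commercial vehicle: yes → false
  day = Thu: Sat == Thu is false
  hour of day (0-23) between 7 and 20: 17 in [7, 20] is true
Combine:
[1.1] false AND true = false
[1.2] false OR false = false
[1.3.2.1] false OR false = false
[1.3.2] NOT false = true
[1.3] true AND true = true
[1] false OR false OR true = true
[2.1.1.1] true OR false = true
[2.1.1] NOT true = false
[2.1.2] true AND true = true
[2.1] false AND true = false
[2.2.1] false OR false = false
[2.2.2.1] false → true (antecedent false ⇒ implication holds) = true
[2.2.2] NOT true = false
[2.2] exactly-one(false, false) = false
[2] false → false (antecedent false ⇒ implication holds) = true
[root] true AND true = true
Overall: true → permitted

Permitted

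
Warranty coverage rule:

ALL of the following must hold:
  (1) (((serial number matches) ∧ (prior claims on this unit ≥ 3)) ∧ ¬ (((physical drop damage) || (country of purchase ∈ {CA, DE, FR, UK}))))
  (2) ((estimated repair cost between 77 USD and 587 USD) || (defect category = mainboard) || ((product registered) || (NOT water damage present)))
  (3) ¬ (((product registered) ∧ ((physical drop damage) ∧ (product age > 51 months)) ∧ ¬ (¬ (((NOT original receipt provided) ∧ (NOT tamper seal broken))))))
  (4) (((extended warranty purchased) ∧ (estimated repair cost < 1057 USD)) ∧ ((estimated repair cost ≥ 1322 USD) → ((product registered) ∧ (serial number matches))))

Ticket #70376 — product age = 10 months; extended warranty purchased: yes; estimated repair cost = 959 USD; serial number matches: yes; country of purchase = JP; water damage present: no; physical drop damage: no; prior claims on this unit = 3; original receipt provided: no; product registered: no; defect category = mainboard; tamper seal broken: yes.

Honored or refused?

Atomic conditions:
  serial number matches: yes → true
  prior claims on this unit ≥ 3: 3 ≥ 3 is true
  physical drop damage: no → false
  country of purchase ∈ {CA, DE, FR, UK}: JP is not in the set → false
  estimated repair cost between 77 USD and 587 USD: 959 in [77, 587] is false
  defect category = mainboard: mainboard == mainboard is true
  product registered: no → false
  NOT water damage present: no → true
  product age > 51 months: 10 > 51 is false
  NOT original receipt provided: no → true
  NOT tamper seal broken: yes → false
  extended warranty purchased: yes → true
  estimated repair cost < 1057 USD: 959 < 1057 is true
  estimated repair cost ≥ 1322 USD: 959 ≥ 1322 is false
Combine:
[1.1] true AND true = true
[1.2.1] false OR false = false
[1.2] NOT false = true
[1] true AND true = true
[2.3] false OR true = true
[2] false OR true OR true = true
[3.1.2] false AND false = false
[3.1.3.1.1] true AND false = false
[3.1.3.1] NOT false = true
[3.1.3] NOT true = false
[3.1] false AND false AND false = false
[3] NOT false = true
[4.1] true AND true = true
[4.2.2] false AND true = false
[4.2] false → false (antecedent false ⇒ implication holds) = true
[4] true AND true = true
[root] true AND true AND true AND true = true
Overall: true → honored

Honored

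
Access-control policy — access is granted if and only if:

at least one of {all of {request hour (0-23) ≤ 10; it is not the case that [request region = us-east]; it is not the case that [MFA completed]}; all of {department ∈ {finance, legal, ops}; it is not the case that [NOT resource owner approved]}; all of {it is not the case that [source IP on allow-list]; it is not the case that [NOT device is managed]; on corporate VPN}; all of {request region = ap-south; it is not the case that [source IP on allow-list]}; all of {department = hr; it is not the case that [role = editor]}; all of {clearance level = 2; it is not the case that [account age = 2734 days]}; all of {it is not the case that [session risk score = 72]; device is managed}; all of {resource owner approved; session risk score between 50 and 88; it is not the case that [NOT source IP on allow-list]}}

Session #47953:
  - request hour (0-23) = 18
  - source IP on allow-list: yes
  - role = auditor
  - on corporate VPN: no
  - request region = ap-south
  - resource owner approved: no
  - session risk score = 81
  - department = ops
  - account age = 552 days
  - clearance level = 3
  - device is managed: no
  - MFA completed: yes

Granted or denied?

Atomic conditions:
  request hour (0-23) ≤ 10: 18 ≤ 10 is false
  request region = us-east: ap-south == us-east is false
  MFA completed: yes → true
  department ∈ {finance, legal, ops}: ops is in the set → true
  NOT resource owner approved: no → true
  source IP on allow-list: yes → true
  NOT device is managed: no → true
  on corporate VPN: no → false
  request region = ap-south: ap-south == ap-south is true
  department = hr: ops == hr is false
  role = editor: auditor == editor is false
  clearance level = 2: 3 == 2 is false
  account age = 2734 days: 552 == 2734 is false
  session risk score = 72: 81 == 72 is false
  device is managed: no → false
  resource owner approved: no → false
  session risk score between 50 and 88: 81 in [50, 88] is true
  NOT source IP on allow-list: yes → false
Combine:
[1.2] NOT false = true
[1.3] NOT true = false
[1] false AND true AND false = false
[2.2] NOT true = false
[2] true AND false = false
[3.1] NOT true = false
[3.2] NOT true = false
[3] false AND false AND false = false
[4.2] NOT true = false
[4] true AND false = false
[5.2] NOT false = true
[5] false AND true = false
[6.2] NOT false = true
[6] false AND true = false
[7.1] NOT false = true
[7] true AND false = false
[8.3] NOT false = true
[8] false AND true AND true = false
[root] false OR false OR false OR false OR false OR false OR false OR false = false
Overall: false → denied

Denied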